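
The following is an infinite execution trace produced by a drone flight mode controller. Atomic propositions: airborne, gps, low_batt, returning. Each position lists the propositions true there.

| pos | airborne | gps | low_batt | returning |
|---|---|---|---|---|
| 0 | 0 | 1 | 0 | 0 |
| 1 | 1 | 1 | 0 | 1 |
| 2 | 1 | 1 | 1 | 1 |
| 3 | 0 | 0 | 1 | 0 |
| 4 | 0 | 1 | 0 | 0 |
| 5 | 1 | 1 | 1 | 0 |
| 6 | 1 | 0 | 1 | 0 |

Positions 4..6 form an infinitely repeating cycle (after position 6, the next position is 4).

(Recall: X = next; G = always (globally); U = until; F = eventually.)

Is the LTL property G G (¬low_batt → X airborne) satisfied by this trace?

G (¬low_batt → X airborne) holds at every position 0..6, and those are all positions ever visited, so G G (¬low_batt → X airborne) holds.

Satisfied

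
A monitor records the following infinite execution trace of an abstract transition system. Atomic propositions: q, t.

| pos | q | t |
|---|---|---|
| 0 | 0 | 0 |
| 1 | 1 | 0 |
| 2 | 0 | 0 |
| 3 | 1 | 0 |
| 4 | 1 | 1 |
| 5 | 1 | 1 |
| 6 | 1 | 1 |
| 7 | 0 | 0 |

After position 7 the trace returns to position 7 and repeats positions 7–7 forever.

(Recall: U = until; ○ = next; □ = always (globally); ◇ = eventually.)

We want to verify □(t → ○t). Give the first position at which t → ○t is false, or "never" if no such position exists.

Check t → ○t at each position in order: 0 ✓, 1 ✓, 2 ✓, 3 ✓, 4 ✓, 5 ✓.
At position 6 the labels are {q, t} and the next position 7 has {}, so t → ○t is false there. This is the first violation.

6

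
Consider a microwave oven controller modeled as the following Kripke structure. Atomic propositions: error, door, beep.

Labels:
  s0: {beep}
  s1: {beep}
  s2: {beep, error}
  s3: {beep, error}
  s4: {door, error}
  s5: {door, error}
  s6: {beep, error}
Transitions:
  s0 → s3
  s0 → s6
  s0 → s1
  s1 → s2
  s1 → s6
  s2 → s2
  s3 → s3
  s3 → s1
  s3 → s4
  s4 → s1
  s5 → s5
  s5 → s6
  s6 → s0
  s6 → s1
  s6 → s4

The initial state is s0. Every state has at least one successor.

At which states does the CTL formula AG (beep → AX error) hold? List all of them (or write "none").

{s2}

States satisfying beep → AX error: {s1, s2, s4, s5}.
States satisfying AG (beep → AX error): {s2}.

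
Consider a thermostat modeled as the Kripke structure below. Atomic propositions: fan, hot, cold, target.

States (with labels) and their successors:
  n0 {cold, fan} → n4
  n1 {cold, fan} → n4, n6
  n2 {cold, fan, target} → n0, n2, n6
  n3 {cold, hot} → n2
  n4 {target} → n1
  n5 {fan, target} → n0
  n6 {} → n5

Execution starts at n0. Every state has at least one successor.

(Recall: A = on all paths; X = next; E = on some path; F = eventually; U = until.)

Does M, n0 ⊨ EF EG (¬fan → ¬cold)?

States satisfying EG (¬fan → ¬cold): {n0, n1, n2, n4, n5, n6}.
States satisfying EF EG (¬fan → ¬cold): {n0, n1, n2, n3, n4, n5, n6}.
Some path from n0 reaches a state where EG (¬fan → ¬cold) holds.
n0 ∈ Sat(EF EG (¬fan → ¬cold)).

Satisfied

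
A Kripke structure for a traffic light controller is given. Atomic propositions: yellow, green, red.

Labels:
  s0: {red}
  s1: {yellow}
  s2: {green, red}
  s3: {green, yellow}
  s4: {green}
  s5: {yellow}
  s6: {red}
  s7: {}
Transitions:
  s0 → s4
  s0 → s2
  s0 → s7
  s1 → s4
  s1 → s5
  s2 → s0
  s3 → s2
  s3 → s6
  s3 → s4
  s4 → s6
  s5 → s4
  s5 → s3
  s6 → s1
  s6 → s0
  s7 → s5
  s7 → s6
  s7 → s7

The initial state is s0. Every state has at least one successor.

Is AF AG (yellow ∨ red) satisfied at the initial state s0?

States satisfying AG (yellow ∨ red): ∅.
States satisfying AF AG (yellow ∨ red): ∅.
There is a path from s0 along which AG (yellow ∨ red) never holds.
s0 ∉ Sat(AF AG (yellow ∨ red)).

Violated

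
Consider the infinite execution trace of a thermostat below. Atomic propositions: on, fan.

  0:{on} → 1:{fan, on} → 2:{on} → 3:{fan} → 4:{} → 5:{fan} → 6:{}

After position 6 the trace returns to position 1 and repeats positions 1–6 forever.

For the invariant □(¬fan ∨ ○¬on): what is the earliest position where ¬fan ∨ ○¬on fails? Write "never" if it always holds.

Check ¬fan ∨ ○¬on at each position in order: 0 ✓.
At position 1 the labels are {fan, on} and the next position 2 has {on}, so ¬fan ∨ ○¬on is false there. This is the first violation.

1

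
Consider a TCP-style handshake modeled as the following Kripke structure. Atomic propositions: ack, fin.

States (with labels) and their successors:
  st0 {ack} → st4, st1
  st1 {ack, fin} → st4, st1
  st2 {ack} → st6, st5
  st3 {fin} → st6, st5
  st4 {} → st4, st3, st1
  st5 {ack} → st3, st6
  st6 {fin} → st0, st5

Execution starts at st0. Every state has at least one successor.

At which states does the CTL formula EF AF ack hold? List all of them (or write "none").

{st0, st1, st2, st3, st4, st5, st6}

States satisfying AF ack: {st0, st1, st2, st3, st5, st6}.
States satisfying EF AF ack: {st0, st1, st2, st3, st4, st5, st6}.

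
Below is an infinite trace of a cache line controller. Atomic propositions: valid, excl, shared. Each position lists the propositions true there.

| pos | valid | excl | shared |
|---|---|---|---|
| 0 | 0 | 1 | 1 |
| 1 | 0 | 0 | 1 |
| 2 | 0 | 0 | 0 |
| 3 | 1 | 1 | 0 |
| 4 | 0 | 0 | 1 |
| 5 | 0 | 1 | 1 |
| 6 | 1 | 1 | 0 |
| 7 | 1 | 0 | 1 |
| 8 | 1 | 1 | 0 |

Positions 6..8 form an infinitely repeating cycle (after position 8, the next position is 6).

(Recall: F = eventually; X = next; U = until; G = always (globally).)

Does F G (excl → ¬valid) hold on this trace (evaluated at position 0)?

G (excl → ¬valid) is false at every position 0..8, so it never becomes true and F G (excl → ¬valid) fails.

Violated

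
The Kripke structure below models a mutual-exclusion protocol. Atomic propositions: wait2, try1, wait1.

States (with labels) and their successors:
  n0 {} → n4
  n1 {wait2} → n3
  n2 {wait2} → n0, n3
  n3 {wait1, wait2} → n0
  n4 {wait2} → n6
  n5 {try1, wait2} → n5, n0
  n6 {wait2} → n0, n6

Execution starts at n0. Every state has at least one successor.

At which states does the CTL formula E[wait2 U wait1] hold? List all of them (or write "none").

States satisfying wait2: {n1, n2, n3, n4, n5, n6}.
States satisfying wait1: {n3}.
States satisfying E[wait2 U wait1]: {n1, n2, n3}.

{n1, n2, n3}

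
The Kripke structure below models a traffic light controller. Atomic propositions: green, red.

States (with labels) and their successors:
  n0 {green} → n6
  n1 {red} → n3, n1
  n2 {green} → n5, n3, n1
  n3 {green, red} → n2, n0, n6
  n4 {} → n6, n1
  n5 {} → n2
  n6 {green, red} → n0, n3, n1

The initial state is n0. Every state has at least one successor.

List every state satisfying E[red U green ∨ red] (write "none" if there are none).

{n0, n1, n2, n3, n6}

States satisfying red: {n1, n3, n6}.
States satisfying green ∨ red: {n0, n1, n2, n3, n6}.
States satisfying E[red U green ∨ red]: {n0, n1, n2, n3, n6}.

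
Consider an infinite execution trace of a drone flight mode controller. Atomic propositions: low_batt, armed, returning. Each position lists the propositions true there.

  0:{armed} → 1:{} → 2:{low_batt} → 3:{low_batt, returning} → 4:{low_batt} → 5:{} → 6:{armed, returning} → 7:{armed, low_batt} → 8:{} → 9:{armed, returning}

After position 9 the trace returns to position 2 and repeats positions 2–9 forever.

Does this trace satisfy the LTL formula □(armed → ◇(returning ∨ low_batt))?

Yes

armed → ◇(returning ∨ low_batt) holds at every position 0..9, and those are all positions ever visited, so □(armed → ◇(returning ∨ low_batt)) holds.
Positions where armed holds: 0, 6, 7, 9.
Check ◇(returning ∨ low_batt) at each: 0→ok, 6→ok, 7→ok, 9→ok.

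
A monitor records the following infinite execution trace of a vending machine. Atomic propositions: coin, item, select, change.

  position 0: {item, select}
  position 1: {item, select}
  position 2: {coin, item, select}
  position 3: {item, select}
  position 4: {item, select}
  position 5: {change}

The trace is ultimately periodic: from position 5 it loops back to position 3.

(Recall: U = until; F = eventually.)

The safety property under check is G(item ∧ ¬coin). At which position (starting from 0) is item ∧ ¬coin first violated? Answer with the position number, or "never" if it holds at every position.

2

Check item ∧ ¬coin at each position in order: 0 ✓, 1 ✓.
At position 2 the labels are {coin, item, select}, so item ∧ ¬coin is false there. This is the first violation.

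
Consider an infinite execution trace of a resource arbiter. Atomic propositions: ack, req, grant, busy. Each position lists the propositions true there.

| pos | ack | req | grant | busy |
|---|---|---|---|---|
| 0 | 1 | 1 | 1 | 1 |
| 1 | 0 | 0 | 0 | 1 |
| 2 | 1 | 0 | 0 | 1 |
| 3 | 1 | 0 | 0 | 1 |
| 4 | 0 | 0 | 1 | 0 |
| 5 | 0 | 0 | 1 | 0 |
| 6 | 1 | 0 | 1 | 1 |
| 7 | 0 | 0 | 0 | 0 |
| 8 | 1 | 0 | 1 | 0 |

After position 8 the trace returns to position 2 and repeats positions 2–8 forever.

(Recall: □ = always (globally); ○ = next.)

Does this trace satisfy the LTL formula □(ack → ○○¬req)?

ack → ○○¬req holds at every position 0..8, and those are all positions ever visited, so □(ack → ○○¬req) holds.
Positions where ack holds: 0, 2, 3, 6, 8.
Check ○○¬req at each: 0→ok, 2→ok, 3→ok, 6→ok, 8→ok.

Yes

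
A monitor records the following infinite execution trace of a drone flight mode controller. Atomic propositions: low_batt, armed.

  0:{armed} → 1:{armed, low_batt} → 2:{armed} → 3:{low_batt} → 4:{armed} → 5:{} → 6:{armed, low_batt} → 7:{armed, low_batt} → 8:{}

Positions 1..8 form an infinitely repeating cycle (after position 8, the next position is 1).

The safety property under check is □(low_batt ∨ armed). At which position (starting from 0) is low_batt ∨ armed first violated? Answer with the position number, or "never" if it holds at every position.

5

Check low_batt ∨ armed at each position in order: 0 ✓, 1 ✓, 2 ✓, 3 ✓, 4 ✓.
At position 5 the labels are {}, so low_batt ∨ armed is false there. This is the first violation.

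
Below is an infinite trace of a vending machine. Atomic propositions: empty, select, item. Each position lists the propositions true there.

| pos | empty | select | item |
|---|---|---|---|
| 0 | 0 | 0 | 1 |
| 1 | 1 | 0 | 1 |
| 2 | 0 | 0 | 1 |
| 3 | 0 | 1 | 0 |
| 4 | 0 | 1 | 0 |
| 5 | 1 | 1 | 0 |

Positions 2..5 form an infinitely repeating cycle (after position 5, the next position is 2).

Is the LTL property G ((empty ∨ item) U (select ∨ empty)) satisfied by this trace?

Holds

(empty ∨ item) U (select ∨ empty) holds at every position 0..5, and those are all positions ever visited, so G ((empty ∨ item) U (select ∨ empty)) holds.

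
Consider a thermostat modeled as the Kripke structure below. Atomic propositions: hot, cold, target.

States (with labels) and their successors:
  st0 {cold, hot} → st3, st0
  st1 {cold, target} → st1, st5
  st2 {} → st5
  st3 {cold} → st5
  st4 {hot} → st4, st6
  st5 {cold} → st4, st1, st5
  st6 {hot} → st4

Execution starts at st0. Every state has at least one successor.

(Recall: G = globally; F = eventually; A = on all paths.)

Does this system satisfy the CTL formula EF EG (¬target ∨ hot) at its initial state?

States satisfying EG (¬target ∨ hot): {st0, st2, st3, st4, st5, st6}.
States satisfying EF EG (¬target ∨ hot): {st0, st1, st2, st3, st4, st5, st6}.
Some path from st0 reaches a state where EG (¬target ∨ hot) holds.
st0 ∈ Sat(EF EG (¬target ∨ hot)).

Yes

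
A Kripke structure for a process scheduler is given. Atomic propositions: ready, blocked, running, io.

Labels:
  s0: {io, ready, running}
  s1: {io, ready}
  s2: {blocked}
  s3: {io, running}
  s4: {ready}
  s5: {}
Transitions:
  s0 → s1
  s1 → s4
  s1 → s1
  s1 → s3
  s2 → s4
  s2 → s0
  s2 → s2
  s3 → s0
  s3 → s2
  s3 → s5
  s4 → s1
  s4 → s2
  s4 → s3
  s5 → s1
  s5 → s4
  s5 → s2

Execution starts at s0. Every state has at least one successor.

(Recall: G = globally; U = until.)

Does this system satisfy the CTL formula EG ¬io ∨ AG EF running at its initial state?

States satisfying ¬io: {s2, s4, s5}.
States satisfying EG ¬io: {s2, s4, s5}.
States satisfying EF running: {s0, s1, s2, s3, s4, s5}.
States satisfying AG EF running: {s0, s1, s2, s3, s4, s5}.
States satisfying EG ¬io ∨ AG EF running: {s0, s1, s2, s3, s4, s5}.
s0 ∈ Sat(EG ¬io ∨ AG EF running).

Holds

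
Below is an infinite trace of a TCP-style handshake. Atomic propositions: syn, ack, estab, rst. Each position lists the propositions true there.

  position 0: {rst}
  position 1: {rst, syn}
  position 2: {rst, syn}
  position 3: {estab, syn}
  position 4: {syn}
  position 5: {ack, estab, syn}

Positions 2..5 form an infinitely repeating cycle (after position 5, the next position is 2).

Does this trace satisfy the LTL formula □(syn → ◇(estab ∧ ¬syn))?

syn → ◇(estab ∧ ¬syn) must hold at every position from 0 onward. It fails at position 1, so □(syn → ◇(estab ∧ ¬syn)) is false.
Positions where syn holds: 1, 2, 3, 4, 5.
Check ◇(estab ∧ ¬syn) at each: 1→fails, 2→fails, 3→fails, 4→fails, 5→fails.

Violated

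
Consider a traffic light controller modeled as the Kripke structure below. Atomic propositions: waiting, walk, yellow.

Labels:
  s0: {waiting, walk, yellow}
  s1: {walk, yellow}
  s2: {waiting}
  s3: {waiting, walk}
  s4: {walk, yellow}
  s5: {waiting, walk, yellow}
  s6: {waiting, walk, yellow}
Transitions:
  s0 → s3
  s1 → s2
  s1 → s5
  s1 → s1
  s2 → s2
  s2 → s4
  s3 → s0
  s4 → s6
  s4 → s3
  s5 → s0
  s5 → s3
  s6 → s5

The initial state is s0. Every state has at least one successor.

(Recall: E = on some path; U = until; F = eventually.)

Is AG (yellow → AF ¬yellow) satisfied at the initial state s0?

States satisfying yellow → AF ¬yellow: {s0, s2, s3, s4, s5, s6}.
States satisfying AG (yellow → AF ¬yellow): {s0, s2, s3, s4, s5, s6}.
Every state reachable from s0 satisfies yellow → AF ¬yellow.
s0 ∈ Sat(AG (yellow → AF ¬yellow)).

Holds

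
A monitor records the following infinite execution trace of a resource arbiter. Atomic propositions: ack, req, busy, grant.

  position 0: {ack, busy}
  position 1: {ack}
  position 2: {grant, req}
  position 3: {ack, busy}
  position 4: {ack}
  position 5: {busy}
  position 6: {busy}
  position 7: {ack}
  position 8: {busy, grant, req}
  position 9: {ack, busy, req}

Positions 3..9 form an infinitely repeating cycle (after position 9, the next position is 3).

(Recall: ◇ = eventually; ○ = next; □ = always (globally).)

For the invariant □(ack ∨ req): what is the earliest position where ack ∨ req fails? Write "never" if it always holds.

5

Check ack ∨ req at each position in order: 0 ✓, 1 ✓, 2 ✓, 3 ✓, 4 ✓.
At position 5 the labels are {busy}, so ack ∨ req is false there. This is the first violation.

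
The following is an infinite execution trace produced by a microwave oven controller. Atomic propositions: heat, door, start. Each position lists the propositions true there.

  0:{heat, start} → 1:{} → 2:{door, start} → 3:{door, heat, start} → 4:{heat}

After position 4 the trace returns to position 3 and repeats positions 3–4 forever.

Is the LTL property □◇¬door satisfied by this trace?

Yes

◇¬door holds at every position 0..4, and those are all positions ever visited, so □◇¬door holds.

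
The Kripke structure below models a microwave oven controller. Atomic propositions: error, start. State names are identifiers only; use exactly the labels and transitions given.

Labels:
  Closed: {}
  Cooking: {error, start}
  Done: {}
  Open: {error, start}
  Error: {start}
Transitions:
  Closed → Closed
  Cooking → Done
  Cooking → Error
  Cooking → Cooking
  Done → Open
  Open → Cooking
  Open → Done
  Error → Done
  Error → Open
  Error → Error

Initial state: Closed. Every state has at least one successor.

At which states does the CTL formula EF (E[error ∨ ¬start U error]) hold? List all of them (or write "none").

States satisfying E[error ∨ ¬start U error]: {Cooking, Done, Open}.
States satisfying EF (E[error ∨ ¬start U error]): {Cooking, Done, Open, Error}.

{Cooking, Done, Open, Error}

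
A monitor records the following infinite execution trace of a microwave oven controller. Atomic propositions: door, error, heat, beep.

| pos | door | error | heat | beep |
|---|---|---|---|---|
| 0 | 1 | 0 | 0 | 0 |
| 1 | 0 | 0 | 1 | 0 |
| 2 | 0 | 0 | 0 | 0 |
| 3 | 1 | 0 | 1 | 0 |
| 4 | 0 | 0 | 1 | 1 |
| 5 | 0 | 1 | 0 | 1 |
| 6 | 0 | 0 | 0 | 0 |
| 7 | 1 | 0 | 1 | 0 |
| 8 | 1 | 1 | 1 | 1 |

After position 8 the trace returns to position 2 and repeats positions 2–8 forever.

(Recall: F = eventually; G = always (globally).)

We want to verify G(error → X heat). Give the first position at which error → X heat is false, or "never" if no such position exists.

5

Check error → X heat at each position in order: 0 ✓, 1 ✓, 2 ✓, 3 ✓, 4 ✓.
At position 5 the labels are {beep, error} and the next position 6 has {}, so error → X heat is false there. This is the first violation.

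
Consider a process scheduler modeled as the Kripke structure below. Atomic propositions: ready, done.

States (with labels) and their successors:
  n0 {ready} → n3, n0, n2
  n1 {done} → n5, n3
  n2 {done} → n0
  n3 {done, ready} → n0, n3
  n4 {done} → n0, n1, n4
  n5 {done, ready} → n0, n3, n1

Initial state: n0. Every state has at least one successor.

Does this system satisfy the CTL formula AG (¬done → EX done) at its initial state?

States satisfying ¬done → EX done: {n0, n1, n2, n3, n4, n5}.
States satisfying AG (¬done → EX done): {n0, n1, n2, n3, n4, n5}.
Every state reachable from n0 satisfies ¬done → EX done.
n0 ∈ Sat(AG (¬done → EX done)).

Holds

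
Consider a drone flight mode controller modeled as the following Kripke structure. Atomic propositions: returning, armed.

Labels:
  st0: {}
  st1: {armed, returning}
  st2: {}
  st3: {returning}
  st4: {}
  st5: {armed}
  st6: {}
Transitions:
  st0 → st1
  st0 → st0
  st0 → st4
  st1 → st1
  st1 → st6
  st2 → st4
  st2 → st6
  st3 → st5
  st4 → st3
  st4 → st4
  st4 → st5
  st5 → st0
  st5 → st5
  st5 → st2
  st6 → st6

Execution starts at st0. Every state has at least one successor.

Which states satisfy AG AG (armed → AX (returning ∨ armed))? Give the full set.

States satisfying AG (armed → AX (returning ∨ armed)): {st6}.
States satisfying AG AG (armed → AX (returning ∨ armed)): {st6}.

{st6}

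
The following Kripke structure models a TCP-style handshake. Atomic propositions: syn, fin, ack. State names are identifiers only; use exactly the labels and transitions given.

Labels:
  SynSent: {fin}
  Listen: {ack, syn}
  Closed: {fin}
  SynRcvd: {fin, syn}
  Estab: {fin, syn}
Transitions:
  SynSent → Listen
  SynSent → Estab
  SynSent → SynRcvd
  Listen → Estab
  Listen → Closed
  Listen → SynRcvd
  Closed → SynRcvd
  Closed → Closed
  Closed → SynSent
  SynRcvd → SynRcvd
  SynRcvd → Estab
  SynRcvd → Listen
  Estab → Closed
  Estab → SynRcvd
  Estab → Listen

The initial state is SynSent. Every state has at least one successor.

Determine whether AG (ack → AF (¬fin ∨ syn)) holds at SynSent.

States satisfying ack → AF (¬fin ∨ syn): {SynSent, Listen, Closed, SynRcvd, Estab}.
States satisfying AG (ack → AF (¬fin ∨ syn)): {SynSent, Listen, Closed, SynRcvd, Estab}.
Every state reachable from SynSent satisfies ack → AF (¬fin ∨ syn).
SynSent ∈ Sat(AG (ack → AF (¬fin ∨ syn))).

Yes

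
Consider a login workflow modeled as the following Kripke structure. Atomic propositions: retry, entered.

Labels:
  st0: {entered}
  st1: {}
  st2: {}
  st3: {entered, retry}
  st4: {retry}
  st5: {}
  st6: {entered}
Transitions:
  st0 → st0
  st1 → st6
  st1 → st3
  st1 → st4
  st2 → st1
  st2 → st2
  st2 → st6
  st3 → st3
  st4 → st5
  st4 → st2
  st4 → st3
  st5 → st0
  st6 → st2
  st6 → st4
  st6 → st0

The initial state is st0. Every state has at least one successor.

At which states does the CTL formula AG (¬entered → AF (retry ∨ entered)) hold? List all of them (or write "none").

{st0, st3, st5}

States satisfying ¬entered → AF (retry ∨ entered): {st0, st1, st3, st4, st5, st6}.
States satisfying AG (¬entered → AF (retry ∨ entered)): {st0, st3, st5}.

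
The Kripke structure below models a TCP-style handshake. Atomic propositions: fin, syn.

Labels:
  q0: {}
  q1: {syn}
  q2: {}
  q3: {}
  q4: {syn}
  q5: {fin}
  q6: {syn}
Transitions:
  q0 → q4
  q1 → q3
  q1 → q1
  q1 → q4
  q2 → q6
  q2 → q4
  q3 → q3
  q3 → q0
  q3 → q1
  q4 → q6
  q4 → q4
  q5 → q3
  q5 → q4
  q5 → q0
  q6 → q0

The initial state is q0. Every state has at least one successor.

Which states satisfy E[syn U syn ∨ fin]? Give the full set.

States satisfying syn: {q1, q4, q6}.
States satisfying syn ∨ fin: {q1, q4, q5, q6}.
States satisfying E[syn U syn ∨ fin]: {q1, q4, q5, q6}.

{q1, q4, q5, q6}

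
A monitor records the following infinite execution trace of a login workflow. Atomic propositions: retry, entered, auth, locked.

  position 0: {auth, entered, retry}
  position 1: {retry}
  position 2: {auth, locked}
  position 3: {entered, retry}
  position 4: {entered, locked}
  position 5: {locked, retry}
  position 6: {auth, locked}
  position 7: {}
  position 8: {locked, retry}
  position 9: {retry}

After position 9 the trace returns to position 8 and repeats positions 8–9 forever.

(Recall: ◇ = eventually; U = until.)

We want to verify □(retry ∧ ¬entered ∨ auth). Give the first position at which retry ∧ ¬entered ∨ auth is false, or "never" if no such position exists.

Check retry ∧ ¬entered ∨ auth at each position in order: 0 ✓, 1 ✓, 2 ✓.
At position 3 the labels are {entered, retry}, so retry ∧ ¬entered ∨ auth is false there. This is the first violation.

3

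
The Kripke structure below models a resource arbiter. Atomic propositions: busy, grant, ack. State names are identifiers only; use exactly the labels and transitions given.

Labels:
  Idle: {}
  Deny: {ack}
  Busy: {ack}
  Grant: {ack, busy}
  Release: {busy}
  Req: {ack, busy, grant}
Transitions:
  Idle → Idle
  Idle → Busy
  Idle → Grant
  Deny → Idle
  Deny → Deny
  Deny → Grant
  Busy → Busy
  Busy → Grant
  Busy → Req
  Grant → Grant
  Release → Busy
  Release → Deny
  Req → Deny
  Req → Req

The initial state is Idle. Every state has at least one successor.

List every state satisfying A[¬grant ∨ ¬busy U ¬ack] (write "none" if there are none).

States satisfying ¬grant ∨ ¬busy: {Idle, Deny, Busy, Grant, Release}.
States satisfying ¬ack: {Idle, Release}.
States satisfying A[¬grant ∨ ¬busy U ¬ack]: {Idle, Release}.

{Idle, Release}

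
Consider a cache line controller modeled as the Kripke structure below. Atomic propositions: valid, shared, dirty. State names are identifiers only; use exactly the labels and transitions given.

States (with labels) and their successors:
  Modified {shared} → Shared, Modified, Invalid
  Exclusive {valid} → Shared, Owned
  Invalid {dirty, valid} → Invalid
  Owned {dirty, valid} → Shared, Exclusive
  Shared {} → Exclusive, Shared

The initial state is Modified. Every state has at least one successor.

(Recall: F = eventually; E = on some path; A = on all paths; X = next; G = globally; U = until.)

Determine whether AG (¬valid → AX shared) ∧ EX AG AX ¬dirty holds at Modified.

States satisfying ¬valid → AX shared: {Exclusive, Invalid, Owned}.
States satisfying AG (¬valid → AX shared): {Invalid}.
States satisfying AG AX ¬dirty: ∅.
States satisfying EX AG AX ¬dirty: ∅.
States satisfying AG (¬valid → AX shared) ∧ EX AG AX ¬dirty: ∅.
Modified ∉ Sat(AG (¬valid → AX shared) ∧ EX AG AX ¬dirty).

No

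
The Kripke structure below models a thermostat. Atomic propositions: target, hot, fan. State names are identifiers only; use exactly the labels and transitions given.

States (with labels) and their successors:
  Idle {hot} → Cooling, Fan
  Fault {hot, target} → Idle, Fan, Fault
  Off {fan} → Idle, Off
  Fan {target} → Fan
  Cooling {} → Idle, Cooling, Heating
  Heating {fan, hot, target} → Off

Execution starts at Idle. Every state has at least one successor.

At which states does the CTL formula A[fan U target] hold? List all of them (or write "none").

States satisfying fan: {Off, Heating}.
States satisfying target: {Fault, Fan, Heating}.
States satisfying A[fan U target]: {Fault, Fan, Heating}.

{Fault, Fan, Heating}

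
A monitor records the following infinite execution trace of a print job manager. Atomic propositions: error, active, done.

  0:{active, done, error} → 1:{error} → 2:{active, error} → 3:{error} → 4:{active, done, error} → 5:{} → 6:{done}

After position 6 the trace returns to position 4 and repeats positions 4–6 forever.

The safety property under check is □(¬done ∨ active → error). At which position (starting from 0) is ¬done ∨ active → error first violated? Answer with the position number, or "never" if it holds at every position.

5

Check ¬done ∨ active → error at each position in order: 0 ✓, 1 ✓, 2 ✓, 3 ✓, 4 ✓.
At position 5 the labels are {}, so ¬done ∨ active → error is false there. This is the first violation.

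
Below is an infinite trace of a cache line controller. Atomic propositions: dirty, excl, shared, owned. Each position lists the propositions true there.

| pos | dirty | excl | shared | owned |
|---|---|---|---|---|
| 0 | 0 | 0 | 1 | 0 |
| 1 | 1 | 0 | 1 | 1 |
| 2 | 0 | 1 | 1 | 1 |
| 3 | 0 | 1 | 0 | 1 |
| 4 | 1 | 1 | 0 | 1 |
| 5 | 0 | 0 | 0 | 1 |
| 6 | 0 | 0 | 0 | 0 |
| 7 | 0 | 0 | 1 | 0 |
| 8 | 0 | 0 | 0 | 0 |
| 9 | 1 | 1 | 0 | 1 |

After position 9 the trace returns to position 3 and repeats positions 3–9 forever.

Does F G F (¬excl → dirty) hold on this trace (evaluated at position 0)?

G F (¬excl → dirty) holds at position 0, which is reachable from 0, so F G F (¬excl → dirty) holds.

Satisfied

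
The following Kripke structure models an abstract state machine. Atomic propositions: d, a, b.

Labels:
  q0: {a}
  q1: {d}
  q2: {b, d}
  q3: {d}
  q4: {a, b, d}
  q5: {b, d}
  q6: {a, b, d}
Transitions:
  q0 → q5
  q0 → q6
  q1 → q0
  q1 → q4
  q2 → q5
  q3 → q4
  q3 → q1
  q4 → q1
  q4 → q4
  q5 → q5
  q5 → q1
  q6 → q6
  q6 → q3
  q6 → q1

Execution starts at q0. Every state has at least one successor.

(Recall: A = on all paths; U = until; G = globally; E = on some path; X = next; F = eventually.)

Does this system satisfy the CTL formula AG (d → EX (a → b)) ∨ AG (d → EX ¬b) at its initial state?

States satisfying d → EX (a → b): {q0, q1, q2, q3, q4, q5, q6}.
States satisfying AG (d → EX (a → b)): {q0, q1, q2, q3, q4, q5, q6}.
States satisfying d → EX ¬b: {q0, q1, q3, q4, q5, q6}.
States satisfying AG (d → EX ¬b): {q0, q1, q3, q4, q5, q6}.
States satisfying AG (d → EX (a → b)) ∨ AG (d → EX ¬b): {q0, q1, q2, q3, q4, q5, q6}.
q0 ∈ Sat(AG (d → EX (a → b)) ∨ AG (d → EX ¬b)).

Satisfied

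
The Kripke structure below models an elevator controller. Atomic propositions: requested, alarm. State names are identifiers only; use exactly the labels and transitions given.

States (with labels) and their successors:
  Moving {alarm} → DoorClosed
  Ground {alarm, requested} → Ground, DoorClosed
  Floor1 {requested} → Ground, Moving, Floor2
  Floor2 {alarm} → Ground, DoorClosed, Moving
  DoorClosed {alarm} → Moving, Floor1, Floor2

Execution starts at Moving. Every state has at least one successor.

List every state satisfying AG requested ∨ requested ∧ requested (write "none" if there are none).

States satisfying requested: {Ground, Floor1}.
States satisfying AG requested: ∅.
States satisfying requested ∧ requested: {Ground, Floor1}.
States satisfying AG requested ∨ requested ∧ requested: {Ground, Floor1}.

{Ground, Floor1}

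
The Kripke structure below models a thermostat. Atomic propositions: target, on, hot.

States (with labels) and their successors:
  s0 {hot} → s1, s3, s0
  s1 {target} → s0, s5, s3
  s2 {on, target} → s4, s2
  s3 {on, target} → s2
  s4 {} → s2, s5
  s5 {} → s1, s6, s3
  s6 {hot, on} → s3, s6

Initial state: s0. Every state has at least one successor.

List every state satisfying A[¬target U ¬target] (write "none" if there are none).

States satisfying ¬target: {s0, s4, s5, s6}.
States satisfying A[¬target U ¬target]: {s0, s4, s5, s6}.

{s0, s4, s5, s6}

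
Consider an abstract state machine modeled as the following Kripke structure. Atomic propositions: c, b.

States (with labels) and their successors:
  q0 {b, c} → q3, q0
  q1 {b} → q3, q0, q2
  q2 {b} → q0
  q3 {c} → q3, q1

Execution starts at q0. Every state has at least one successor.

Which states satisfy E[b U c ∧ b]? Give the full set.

States satisfying b: {q0, q1, q2}.
States satisfying c ∧ b: {q0}.
States satisfying E[b U c ∧ b]: {q0, q1, q2}.

{q0, q1, q2}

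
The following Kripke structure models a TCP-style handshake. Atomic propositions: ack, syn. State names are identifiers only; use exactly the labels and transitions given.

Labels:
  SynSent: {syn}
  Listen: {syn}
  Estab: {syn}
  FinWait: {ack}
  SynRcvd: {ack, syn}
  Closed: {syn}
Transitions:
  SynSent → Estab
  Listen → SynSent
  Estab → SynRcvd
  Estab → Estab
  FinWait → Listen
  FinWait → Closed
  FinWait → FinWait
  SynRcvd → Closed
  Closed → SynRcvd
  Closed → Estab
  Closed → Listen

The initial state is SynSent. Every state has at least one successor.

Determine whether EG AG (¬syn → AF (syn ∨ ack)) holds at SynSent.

Holds

States satisfying AG (¬syn → AF (syn ∨ ack)): {SynSent, Listen, Estab, FinWait, SynRcvd, Closed}.
States satisfying EG AG (¬syn → AF (syn ∨ ack)): {SynSent, Listen, Estab, FinWait, SynRcvd, Closed}.
SynSent ∈ Sat(EG AG (¬syn → AF (syn ∨ ack))).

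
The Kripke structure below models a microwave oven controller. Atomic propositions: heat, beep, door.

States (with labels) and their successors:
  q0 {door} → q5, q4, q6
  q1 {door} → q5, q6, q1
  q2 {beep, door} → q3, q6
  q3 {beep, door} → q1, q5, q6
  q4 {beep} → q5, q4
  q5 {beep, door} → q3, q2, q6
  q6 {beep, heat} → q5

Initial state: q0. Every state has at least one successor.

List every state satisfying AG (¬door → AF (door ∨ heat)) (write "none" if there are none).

States satisfying ¬door → AF (door ∨ heat): {q0, q1, q2, q3, q5, q6}.
States satisfying AG (¬door → AF (door ∨ heat)): {q1, q2, q3, q5, q6}.

{q1, q2, q3, q5, q6}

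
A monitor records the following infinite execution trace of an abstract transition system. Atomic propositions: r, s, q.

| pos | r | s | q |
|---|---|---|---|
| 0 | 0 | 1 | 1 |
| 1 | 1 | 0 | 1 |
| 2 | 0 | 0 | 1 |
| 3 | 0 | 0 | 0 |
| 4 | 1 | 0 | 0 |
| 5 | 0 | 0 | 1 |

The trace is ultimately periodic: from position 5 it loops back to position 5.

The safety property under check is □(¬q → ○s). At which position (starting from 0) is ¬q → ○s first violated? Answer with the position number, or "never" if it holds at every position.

3

Check ¬q → ○s at each position in order: 0 ✓, 1 ✓, 2 ✓.
At position 3 the labels are {} and the next position 4 has {r}, so ¬q → ○s is false there. This is the first violation.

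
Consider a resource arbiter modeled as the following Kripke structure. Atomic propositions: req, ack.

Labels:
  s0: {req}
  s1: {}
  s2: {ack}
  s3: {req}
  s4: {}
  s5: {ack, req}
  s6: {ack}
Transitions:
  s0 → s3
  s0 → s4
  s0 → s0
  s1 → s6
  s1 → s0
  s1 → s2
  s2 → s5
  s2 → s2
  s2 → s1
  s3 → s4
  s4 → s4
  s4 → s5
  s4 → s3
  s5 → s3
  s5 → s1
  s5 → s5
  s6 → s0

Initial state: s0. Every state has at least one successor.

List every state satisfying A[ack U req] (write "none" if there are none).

States satisfying ack: {s2, s5, s6}.
States satisfying req: {s0, s3, s5}.
States satisfying A[ack U req]: {s0, s3, s5, s6}.

{s0, s3, s5, s6}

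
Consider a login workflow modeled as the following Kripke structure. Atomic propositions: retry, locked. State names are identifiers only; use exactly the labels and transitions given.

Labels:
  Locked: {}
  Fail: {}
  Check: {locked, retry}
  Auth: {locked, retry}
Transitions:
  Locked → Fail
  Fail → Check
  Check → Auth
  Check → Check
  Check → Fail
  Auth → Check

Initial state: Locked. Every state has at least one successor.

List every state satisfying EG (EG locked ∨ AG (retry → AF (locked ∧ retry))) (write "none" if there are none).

{Locked, Fail, Check, Auth}

States satisfying EG locked ∨ AG (retry → AF (locked ∧ retry)): {Locked, Fail, Check, Auth}.
States satisfying EG (EG locked ∨ AG (retry → AF (locked ∧ retry))): {Locked, Fail, Check, Auth}.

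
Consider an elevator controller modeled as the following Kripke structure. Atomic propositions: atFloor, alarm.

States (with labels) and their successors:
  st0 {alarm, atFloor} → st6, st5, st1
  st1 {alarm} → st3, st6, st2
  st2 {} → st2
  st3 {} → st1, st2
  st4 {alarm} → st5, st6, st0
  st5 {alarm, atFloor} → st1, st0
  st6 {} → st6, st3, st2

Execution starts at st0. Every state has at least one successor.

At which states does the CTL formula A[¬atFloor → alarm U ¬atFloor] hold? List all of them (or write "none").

States satisfying ¬atFloor → alarm: {st0, st1, st4, st5}.
States satisfying ¬atFloor: {st1, st2, st3, st4, st6}.
States satisfying A[¬atFloor → alarm U ¬atFloor]: {st1, st2, st3, st4, st6}.

{st1, st2, st3, st4, st6}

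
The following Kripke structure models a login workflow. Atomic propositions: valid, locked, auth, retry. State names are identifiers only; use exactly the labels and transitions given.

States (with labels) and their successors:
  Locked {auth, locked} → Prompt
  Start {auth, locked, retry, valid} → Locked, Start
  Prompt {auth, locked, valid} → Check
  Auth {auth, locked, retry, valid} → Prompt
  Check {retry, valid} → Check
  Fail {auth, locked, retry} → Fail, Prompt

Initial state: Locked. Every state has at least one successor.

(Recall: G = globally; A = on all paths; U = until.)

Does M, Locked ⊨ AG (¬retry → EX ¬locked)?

States satisfying ¬retry → EX ¬locked: {Start, Prompt, Auth, Check, Fail}.
States satisfying AG (¬retry → EX ¬locked): {Prompt, Auth, Check, Fail}.
Locked is reachable from Locked and violates ¬retry → EX ¬locked, so AG fails at Locked.
Locked ∉ Sat(AG (¬retry → EX ¬locked)).

No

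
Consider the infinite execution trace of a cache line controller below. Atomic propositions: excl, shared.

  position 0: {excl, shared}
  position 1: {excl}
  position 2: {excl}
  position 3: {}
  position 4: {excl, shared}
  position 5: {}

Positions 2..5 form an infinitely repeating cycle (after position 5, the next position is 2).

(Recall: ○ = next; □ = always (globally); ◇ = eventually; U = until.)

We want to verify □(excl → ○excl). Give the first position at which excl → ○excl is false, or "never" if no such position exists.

2

Check excl → ○excl at each position in order: 0 ✓, 1 ✓.
At position 2 the labels are {excl} and the next position 3 has {}, so excl → ○excl is false there. This is the first violation.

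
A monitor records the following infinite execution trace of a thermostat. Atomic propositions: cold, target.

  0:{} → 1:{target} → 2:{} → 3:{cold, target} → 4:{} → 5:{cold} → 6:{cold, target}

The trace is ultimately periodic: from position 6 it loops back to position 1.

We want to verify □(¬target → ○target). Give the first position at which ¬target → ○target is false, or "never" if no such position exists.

4

Check ¬target → ○target at each position in order: 0 ✓, 1 ✓, 2 ✓, 3 ✓.
At position 4 the labels are {} and the next position 5 has {cold}, so ¬target → ○target is false there. This is the first violation.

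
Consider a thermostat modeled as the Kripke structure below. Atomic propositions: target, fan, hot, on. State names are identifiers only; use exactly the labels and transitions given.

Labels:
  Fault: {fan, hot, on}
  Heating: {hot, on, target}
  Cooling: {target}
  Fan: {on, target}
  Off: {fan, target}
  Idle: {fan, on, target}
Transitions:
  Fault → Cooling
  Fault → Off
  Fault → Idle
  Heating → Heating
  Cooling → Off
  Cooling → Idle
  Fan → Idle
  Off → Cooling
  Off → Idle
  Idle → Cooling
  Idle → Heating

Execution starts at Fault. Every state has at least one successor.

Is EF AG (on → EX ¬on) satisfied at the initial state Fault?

States satisfying AG (on → EX ¬on): ∅.
States satisfying EF AG (on → EX ¬on): ∅.
No suitable path/successor from Fault witnesses the formula.
Fault ∉ Sat(EF AG (on → EX ¬on)).

Violated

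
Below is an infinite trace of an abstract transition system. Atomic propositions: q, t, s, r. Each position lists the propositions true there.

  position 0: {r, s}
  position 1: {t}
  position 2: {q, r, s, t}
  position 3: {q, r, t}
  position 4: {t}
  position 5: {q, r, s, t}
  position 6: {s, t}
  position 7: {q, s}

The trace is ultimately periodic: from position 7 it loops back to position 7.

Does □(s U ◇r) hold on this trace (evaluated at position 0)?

No

s U ◇r must hold at every position from 0 onward. It fails at position 6, so □(s U ◇r) is false.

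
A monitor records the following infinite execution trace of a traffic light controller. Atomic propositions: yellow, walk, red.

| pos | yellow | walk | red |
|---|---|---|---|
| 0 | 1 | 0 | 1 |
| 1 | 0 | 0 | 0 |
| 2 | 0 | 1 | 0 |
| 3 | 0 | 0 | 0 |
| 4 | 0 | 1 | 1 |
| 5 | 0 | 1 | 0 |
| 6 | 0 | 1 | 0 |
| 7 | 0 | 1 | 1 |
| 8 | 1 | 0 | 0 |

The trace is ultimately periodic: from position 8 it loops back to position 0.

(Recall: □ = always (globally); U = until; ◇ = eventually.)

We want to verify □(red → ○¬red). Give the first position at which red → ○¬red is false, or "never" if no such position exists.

red → ○¬red holds at every position 0..8, and those are all the positions the trace ever visits, so the invariant □(red → ○¬red) is never violated.

never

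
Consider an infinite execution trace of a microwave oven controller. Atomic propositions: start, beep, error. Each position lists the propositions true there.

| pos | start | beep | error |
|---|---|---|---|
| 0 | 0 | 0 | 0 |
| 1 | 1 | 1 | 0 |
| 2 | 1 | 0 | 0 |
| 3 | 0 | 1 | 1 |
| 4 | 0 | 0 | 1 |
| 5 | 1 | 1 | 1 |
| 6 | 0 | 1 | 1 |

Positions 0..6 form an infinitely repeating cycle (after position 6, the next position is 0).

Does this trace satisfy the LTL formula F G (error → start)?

G (error → start) is false at every position 0..6, so it never becomes true and F G (error → start) fails.

No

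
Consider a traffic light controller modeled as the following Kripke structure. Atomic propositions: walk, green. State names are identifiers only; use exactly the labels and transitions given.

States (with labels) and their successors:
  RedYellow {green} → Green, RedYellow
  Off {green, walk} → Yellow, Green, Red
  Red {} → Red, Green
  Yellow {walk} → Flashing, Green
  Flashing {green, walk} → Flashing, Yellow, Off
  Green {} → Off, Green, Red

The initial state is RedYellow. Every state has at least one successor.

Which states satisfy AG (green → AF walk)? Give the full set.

{Off, Red, Yellow, Flashing, Green}

States satisfying green → AF walk: {Off, Red, Yellow, Flashing, Green}.
States satisfying AG (green → AF walk): {Off, Red, Yellow, Flashing, Green}.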